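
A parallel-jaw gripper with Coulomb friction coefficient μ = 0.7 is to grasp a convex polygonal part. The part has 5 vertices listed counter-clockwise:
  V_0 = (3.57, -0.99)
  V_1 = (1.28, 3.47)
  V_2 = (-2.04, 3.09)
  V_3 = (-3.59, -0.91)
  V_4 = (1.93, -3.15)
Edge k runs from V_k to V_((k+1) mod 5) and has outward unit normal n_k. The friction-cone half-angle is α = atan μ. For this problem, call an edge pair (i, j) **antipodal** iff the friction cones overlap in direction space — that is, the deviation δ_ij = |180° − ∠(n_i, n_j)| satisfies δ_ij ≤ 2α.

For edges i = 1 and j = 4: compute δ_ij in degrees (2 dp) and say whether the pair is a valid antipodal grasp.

α = atan 0.7 = 34.99°;  2α = 69.98°
edge 1: e_1 = (-3.32, -0.38);  n_1 = (-0.1137, +0.9935)
edge 4: e_4 = (+1.64, +2.16);  n_4 = (+0.7964, -0.6047)
∠(n_1, n_4) = 133.74°
δ = |180° − 133.74°| = 46.26°
46.26° ≤ 2α = 69.98°  →  valid

δ = 46.26°, valid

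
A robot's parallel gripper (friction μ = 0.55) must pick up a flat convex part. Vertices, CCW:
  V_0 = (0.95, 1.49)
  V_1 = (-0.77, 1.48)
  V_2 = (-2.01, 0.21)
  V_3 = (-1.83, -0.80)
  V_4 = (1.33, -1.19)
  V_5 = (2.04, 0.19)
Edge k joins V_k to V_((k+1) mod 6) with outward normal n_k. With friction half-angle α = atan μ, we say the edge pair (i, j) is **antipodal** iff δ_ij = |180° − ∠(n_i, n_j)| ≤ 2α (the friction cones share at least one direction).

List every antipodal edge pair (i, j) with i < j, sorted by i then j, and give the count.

α = atan 0.55 = 28.81°;  2α = 57.62°
n_0 = (-0.0058, +1.0000)
n_1 = (-0.7155, +0.6986)
n_2 = (-0.9845, -0.1755)
n_3 = (-0.1225, -0.9925)
n_4 = (+0.8892, -0.4575)
n_5 = (+0.7663, +0.6425)
  (0,1): δ = 134.65°  ·
  (0,2): δ = 80.23°  ·
  (0,3): δ = 7.37°  ✓
  (0,4): δ = 62.44°  ·
  (0,5): δ = 129.65°  ·
  (1,2): δ = 125.58°  ·
  (1,3): δ = 52.72°  ✓
  (1,4): δ = 17.09°  ✓
  (1,5): δ = 84.29°  ·
  (2,3): δ = 107.14°  ·
  (2,4): δ = 37.33°  ✓
  (2,5): δ = 29.87°  ✓
  (3,4): δ = 110.19°  ·
  (3,5): δ = 42.99°  ✓
  (4,5): δ = 112.80°  ·
antipodal pairs: 6

count = 6; pairs: (0,3), (1,3), (1,4), (2,4), (2,5), (3,5)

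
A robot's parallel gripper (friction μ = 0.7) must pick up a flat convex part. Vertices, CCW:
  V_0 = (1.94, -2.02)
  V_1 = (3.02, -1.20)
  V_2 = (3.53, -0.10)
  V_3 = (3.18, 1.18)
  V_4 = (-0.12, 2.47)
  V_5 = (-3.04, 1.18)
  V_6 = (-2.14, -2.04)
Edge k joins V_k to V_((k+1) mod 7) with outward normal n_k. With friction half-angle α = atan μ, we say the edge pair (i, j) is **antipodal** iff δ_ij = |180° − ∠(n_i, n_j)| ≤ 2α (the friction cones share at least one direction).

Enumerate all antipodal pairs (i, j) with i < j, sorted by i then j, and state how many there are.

count = 9; pairs: (0,3), (0,4), (0,5), (1,4), (1,5), (2,5), (3,5), (3,6), (4,6)

α = atan 0.7 = 34.99°;  2α = 69.98°
n_0 = (+0.6047, -0.7964)
n_1 = (+0.9072, -0.4206)
n_2 = (+0.9646, +0.2638)
n_3 = (+0.3641, +0.9314)
n_4 = (-0.4041, +0.9147)
n_5 = (-0.9631, -0.2692)
n_6 = (+0.0049, -1.0000)
  (0,1): δ = 152.08°  ·
  (0,2): δ = 111.91°  ·
  (0,3): δ = 58.56°  ✓
  (0,4): δ = 13.37°  ✓
  (0,5): δ = 68.41°  ✓
  (0,6): δ = 143.07°  ·
  (1,2): δ = 139.83°  ·
  (1,3): δ = 86.48°  ·
  (1,4): δ = 41.29°  ✓
  (1,5): δ = 40.49°  ✓
  (1,6): δ = 115.16°  ·
  (2,3): δ = 126.64°  ·
  (2,4): δ = 81.46°  ·
  (2,5): δ = 0.32°  ✓
  (2,6): δ = 74.99°  ·
  (3,4): δ = 134.81°  ·
  (3,5): δ = 53.03°  ✓
  (3,6): δ = 21.63°  ✓
  (4,5): δ = 98.22°  ·
  (4,6): δ = 23.55°  ✓
  (5,6): δ = 105.33°  ·
antipodal pairs: 9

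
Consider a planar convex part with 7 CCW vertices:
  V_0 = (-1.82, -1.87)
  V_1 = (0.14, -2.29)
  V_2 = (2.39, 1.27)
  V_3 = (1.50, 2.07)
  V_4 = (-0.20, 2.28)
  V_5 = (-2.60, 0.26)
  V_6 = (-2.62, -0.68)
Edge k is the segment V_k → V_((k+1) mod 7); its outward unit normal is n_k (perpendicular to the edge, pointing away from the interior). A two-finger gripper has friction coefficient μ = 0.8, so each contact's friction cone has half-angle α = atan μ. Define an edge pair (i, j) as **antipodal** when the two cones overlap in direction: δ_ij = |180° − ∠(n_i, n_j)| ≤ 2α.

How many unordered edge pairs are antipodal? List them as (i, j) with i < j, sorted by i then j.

count = 10; pairs: (0,2), (0,3), (0,4), (1,3), (1,4), (1,5), (1,6), (2,5), (2,6), (3,6)

α = atan 0.8 = 38.66°;  2α = 77.32°
n_0 = (-0.2095, -0.9778)
n_1 = (+0.8453, -0.5343)
n_2 = (+0.6685, +0.7437)
n_3 = (+0.1226, +0.9925)
n_4 = (-0.6439, +0.7651)
n_5 = (-0.9998, +0.0213)
n_6 = (-0.8299, -0.5579)
  (0,1): δ = 110.20°  ·
  (0,2): δ = 29.86°  ✓
  (0,3): δ = 5.05°  ✓
  (0,4): δ = 52.18°  ✓
  (0,5): δ = 100.88°  ·
  (0,6): δ = 136.01°  ·
  (1,2): δ = 99.66°  ·
  (1,3): δ = 64.75°  ✓
  (1,4): δ = 17.62°  ✓
  (1,5): δ = 31.07°  ✓
  (1,6): δ = 66.21°  ✓
  (2,3): δ = 145.09°  ·
  (2,4): δ = 97.96°  ·
  (2,5): δ = 49.27°  ✓
  (2,6): δ = 14.14°  ✓
  (3,4): δ = 132.87°  ·
  (3,5): δ = 84.18°  ·
  (3,6): δ = 49.05°  ✓
  (4,5): δ = 131.31°  ·
  (4,6): δ = 96.17°  ·
  (5,6): δ = 144.87°  ·
antipodal pairs: 10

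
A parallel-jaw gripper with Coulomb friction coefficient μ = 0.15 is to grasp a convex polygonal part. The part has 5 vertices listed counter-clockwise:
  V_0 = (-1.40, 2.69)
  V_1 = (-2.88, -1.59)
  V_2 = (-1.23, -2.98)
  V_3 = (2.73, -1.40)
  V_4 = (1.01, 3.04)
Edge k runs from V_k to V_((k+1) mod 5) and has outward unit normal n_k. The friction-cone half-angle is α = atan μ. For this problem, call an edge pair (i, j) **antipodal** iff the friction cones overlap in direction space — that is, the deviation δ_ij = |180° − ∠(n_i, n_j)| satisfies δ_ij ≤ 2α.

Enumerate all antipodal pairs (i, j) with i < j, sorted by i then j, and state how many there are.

count = 1; pairs: (2,4)

α = atan 0.15 = 8.53°;  2α = 17.06°
n_0 = (-0.9451, +0.3268)
n_1 = (-0.6443, -0.7648)
n_2 = (+0.3706, -0.9288)
n_3 = (+0.9325, +0.3612)
n_4 = (-0.1437, +0.9896)
  (0,1): δ = 111.04°  ·
  (0,2): δ = 49.17°  ·
  (0,3): δ = 40.25°  ·
  (0,4): δ = 117.34°  ·
  (1,2): δ = 118.14°  ·
  (1,3): δ = 28.71°  ·
  (1,4): δ = 48.37°  ·
  (2,3): δ = 90.58°  ·
  (2,4): δ = 13.49°  ✓
  (3,4): δ = 102.91°  ·
antipodal pairs: 1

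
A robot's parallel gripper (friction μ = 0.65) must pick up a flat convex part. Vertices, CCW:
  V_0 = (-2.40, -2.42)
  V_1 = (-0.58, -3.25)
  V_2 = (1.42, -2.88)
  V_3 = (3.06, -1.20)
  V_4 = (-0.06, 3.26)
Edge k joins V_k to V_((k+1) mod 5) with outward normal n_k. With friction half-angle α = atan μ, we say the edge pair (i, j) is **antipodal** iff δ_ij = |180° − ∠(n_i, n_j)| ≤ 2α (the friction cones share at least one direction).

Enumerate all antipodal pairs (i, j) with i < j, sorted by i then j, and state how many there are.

count = 5; pairs: (0,3), (1,3), (1,4), (2,4), (3,4)

α = atan 0.65 = 33.02°;  2α = 66.05°
n_0 = (-0.4149, -0.9099)
n_1 = (+0.1819, -0.9833)
n_2 = (+0.7156, -0.6985)
n_3 = (+0.8194, +0.5732)
n_4 = (-0.9246, +0.3809)
  (0,1): δ = 145.00°  ·
  (0,2): δ = 109.79°  ·
  (0,3): δ = 30.51°  ✓
  (0,4): δ = 92.12°  ·
  (1,2): δ = 144.79°  ·
  (1,3): δ = 65.51°  ✓
  (1,4): δ = 57.13°  ✓
  (2,3): δ = 100.72°  ·
  (2,4): δ = 21.92°  ✓
  (3,4): δ = 57.37°  ✓
antipodal pairs: 5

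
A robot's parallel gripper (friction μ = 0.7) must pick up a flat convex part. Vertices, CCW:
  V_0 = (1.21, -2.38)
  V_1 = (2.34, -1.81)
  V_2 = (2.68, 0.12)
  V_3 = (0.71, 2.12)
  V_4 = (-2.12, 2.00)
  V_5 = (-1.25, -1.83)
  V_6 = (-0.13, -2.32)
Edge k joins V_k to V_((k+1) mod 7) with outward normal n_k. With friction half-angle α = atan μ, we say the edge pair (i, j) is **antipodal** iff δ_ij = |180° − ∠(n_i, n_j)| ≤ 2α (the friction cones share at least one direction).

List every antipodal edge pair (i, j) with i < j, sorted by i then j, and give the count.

α = atan 0.7 = 34.99°;  2α = 69.98°
n_0 = (+0.4504, -0.8928)
n_1 = (+0.9848, -0.1735)
n_2 = (+0.7124, +0.7017)
n_3 = (-0.0424, +0.9991)
n_4 = (-0.9752, -0.2215)
n_5 = (-0.4008, -0.9162)
n_6 = (-0.0447, -0.9990)
  (0,1): δ = 126.76°  ·
  (0,2): δ = 72.20°  ·
  (0,3): δ = 24.34°  ✓
  (0,4): δ = 76.03°  ·
  (0,5): δ = 129.60°  ·
  (0,6): δ = 150.67°  ·
  (1,2): δ = 125.44°  ·
  (1,3): δ = 77.58°  ·
  (1,4): δ = 22.79°  ✓
  (1,5): δ = 76.36°  ·
  (1,6): δ = 97.43°  ·
  (2,3): δ = 132.14°  ·
  (2,4): δ = 31.77°  ✓
  (2,5): δ = 21.80°  ✓
  (2,6): δ = 42.87°  ✓
  (3,4): δ = 79.63°  ·
  (3,5): δ = 26.06°  ✓
  (3,6): δ = 4.99°  ✓
  (4,5): δ = 126.43°  ·
  (4,6): δ = 105.36°  ·
  (5,6): δ = 158.93°  ·
antipodal pairs: 7

count = 7; pairs: (0,3), (1,4), (2,4), (2,5), (2,6), (3,5), (3,6)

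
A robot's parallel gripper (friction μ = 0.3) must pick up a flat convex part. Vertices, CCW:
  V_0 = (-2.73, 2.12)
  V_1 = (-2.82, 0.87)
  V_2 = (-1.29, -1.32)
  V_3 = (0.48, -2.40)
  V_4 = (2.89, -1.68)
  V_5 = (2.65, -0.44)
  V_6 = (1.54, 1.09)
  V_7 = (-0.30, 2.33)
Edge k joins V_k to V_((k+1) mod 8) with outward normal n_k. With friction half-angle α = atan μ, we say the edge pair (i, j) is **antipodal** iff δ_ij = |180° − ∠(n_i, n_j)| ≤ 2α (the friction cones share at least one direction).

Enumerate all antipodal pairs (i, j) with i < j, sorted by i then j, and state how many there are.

α = atan 0.3 = 16.70°;  2α = 33.40°
n_0 = (-0.9974, +0.0718)
n_1 = (-0.8198, -0.5727)
n_2 = (-0.5209, -0.8536)
n_3 = (+0.2863, -0.9582)
n_4 = (+0.9818, +0.1900)
n_5 = (+0.8094, +0.5872)
n_6 = (+0.5589, +0.8293)
n_7 = (-0.0861, +0.9963)
  (0,1): δ = 140.94°  ·
  (0,2): δ = 117.27°  ·
  (0,3): δ = 69.25°  ·
  (0,4): δ = 15.07°  ✓
  (0,5): δ = 40.08°  ·
  (0,6): δ = 60.14°  ·
  (0,7): δ = 99.06°  ·
  (1,2): δ = 156.33°  ·
  (1,3): δ = 108.31°  ·
  (1,4): δ = 23.99°  ✓
  (1,5): δ = 1.02°  ✓
  (1,6): δ = 21.08°  ✓
  (1,7): δ = 60.00°  ·
  (2,3): δ = 131.98°  ·
  (2,4): δ = 47.66°  ·
  (2,5): δ = 22.65°  ✓
  (2,6): δ = 2.59°  ✓
  (2,7): δ = 36.33°  ·
  (3,4): δ = 95.68°  ·
  (3,5): δ = 70.67°  ·
  (3,6): δ = 50.61°  ·
  (3,7): δ = 11.69°  ✓
  (4,5): δ = 154.99°  ·
  (4,6): δ = 134.93°  ·
  (4,7): δ = 96.01°  ·
  (5,6): δ = 159.94°  ·
  (5,7): δ = 121.02°  ·
  (6,7): δ = 141.08°  ·
antipodal pairs: 7

count = 7; pairs: (0,4), (1,4), (1,5), (1,6), (2,5), (2,6), (3,7)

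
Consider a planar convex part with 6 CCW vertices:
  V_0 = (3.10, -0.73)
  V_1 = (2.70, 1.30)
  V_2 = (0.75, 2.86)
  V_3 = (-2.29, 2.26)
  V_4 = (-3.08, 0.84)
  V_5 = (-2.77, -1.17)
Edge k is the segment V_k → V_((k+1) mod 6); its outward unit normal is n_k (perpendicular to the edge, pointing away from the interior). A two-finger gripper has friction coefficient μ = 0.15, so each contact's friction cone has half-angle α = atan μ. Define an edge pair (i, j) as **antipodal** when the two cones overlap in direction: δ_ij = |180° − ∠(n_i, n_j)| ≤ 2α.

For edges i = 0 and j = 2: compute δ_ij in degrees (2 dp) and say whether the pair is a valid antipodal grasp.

δ = 89.98°, invalid

α = atan 0.15 = 8.53°;  2α = 17.06°
edge 0: e_0 = (-0.40, +2.03);  n_0 = (+0.9811, +0.1933)
edge 2: e_2 = (-3.04, -0.60);  n_2 = (-0.1936, +0.9811)
∠(n_0, n_2) = 90.02°
δ = |180° − 90.02°| = 89.98°
89.98° > 2α = 17.06°  →  invalid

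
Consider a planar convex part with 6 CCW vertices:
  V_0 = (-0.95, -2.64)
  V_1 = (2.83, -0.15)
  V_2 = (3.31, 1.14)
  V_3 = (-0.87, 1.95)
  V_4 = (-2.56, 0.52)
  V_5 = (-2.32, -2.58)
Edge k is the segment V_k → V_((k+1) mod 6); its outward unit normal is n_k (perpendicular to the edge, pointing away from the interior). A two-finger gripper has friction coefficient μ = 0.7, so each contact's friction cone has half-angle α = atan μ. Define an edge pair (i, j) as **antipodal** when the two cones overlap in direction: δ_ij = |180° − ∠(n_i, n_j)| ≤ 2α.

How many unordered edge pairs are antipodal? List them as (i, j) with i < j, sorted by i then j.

count = 7; pairs: (0,2), (0,3), (0,4), (1,3), (1,4), (2,5), (3,5)

α = atan 0.7 = 34.99°;  2α = 69.98°
n_0 = (+0.5501, -0.8351)
n_1 = (+0.9372, -0.3487)
n_2 = (+0.1902, +0.9817)
n_3 = (-0.6459, +0.7634)
n_4 = (-0.9970, -0.0772)
n_5 = (-0.0438, -0.9990)
  (0,1): δ = 143.78°  ·
  (0,2): δ = 44.34°  ✓
  (0,3): δ = 6.86°  ✓
  (0,4): δ = 61.05°  ✓
  (0,5): δ = 144.12°  ·
  (1,2): δ = 80.56°  ·
  (1,3): δ = 29.35°  ✓
  (1,4): δ = 24.84°  ✓
  (1,5): δ = 107.90°  ·
  (2,3): δ = 128.80°  ·
  (2,4): δ = 74.61°  ·
  (2,5): δ = 8.46°  ✓
  (3,4): δ = 125.81°  ·
  (3,5): δ = 42.74°  ✓
  (4,5): δ = 96.93°  ·
antipodal pairs: 7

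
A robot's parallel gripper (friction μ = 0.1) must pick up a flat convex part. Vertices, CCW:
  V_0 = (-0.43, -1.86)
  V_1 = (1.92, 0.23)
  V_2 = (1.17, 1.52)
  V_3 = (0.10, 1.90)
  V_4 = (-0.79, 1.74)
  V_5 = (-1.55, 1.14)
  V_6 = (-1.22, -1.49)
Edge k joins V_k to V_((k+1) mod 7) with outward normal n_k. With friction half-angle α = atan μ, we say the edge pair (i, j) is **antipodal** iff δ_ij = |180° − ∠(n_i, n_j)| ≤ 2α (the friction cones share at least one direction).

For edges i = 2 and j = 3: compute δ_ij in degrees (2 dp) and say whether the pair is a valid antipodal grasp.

α = atan 0.1 = 5.71°;  2α = 11.42°
edge 2: e_2 = (-1.07, +0.38);  n_2 = (+0.3347, +0.9423)
edge 3: e_3 = (-0.89, -0.16);  n_3 = (-0.1769, +0.9842)
∠(n_2, n_3) = 29.74°
δ = |180° − 29.74°| = 150.26°
150.26° > 2α = 11.42°  →  invalid

δ = 150.26°, invalid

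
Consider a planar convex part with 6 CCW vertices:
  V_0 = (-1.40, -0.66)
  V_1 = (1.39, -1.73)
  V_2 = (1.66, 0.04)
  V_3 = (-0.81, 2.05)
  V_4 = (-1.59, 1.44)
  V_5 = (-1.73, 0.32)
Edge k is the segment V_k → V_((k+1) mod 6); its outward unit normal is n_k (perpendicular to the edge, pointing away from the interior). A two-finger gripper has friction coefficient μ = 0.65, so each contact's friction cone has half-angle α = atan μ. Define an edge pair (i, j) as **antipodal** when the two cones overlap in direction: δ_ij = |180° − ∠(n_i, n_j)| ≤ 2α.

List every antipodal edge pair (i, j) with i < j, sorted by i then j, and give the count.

count = 7; pairs: (0,2), (0,3), (1,3), (1,4), (1,5), (2,4), (2,5)

α = atan 0.65 = 33.02°;  2α = 66.05°
n_0 = (-0.3581, -0.9337)
n_1 = (+0.9886, -0.1508)
n_2 = (+0.6312, +0.7756)
n_3 = (-0.6160, +0.7877)
n_4 = (-0.9923, +0.1240)
n_5 = (-0.9477, -0.3191)
  (0,1): δ = 77.69°  ·
  (0,2): δ = 18.16°  ✓
  (0,3): δ = 59.01°  ✓
  (0,4): δ = 103.86°  ·
  (0,5): δ = 129.59°  ·
  (1,2): δ = 120.46°  ·
  (1,3): δ = 43.30°  ✓
  (1,4): δ = 1.55°  ✓
  (1,5): δ = 27.28°  ✓
  (2,3): δ = 102.84°  ·
  (2,4): δ = 57.99°  ✓
  (2,5): δ = 32.25°  ✓
  (3,4): δ = 135.15°  ·
  (3,5): δ = 109.42°  ·
  (4,5): δ = 154.26°  ·
antipodal pairs: 7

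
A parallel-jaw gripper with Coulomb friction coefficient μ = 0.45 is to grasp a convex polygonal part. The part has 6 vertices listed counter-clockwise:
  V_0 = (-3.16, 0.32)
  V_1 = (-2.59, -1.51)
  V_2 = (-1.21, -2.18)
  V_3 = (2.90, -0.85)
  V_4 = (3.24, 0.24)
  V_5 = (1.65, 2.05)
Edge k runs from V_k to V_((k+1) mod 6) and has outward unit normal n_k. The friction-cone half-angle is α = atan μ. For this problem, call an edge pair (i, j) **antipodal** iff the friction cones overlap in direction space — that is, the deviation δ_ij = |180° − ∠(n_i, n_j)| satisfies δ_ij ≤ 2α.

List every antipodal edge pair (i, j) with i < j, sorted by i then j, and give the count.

α = atan 0.45 = 24.23°;  2α = 48.46°
n_0 = (-0.9548, -0.2974)
n_1 = (-0.4368, -0.8996)
n_2 = (+0.3079, -0.9514)
n_3 = (+0.9546, -0.2978)
n_4 = (+0.7513, +0.6600)
n_5 = (-0.3384, +0.9410)
  (0,1): δ = 133.20°  ·
  (0,2): δ = 89.37°  ·
  (0,3): δ = 34.62°  ✓
  (0,4): δ = 24.00°  ✓
  (0,5): δ = 92.48°  ·
  (1,2): δ = 136.17°  ·
  (1,3): δ = 81.43°  ·
  (1,4): δ = 22.81°  ✓
  (1,5): δ = 45.68°  ✓
  (2,3): δ = 125.26°  ·
  (2,4): δ = 66.63°  ·
  (2,5): δ = 1.85°  ✓
  (3,4): δ = 121.38°  ·
  (3,5): δ = 52.89°  ·
  (4,5): δ = 111.52°  ·
antipodal pairs: 5

count = 5; pairs: (0,3), (0,4), (1,4), (1,5), (2,5)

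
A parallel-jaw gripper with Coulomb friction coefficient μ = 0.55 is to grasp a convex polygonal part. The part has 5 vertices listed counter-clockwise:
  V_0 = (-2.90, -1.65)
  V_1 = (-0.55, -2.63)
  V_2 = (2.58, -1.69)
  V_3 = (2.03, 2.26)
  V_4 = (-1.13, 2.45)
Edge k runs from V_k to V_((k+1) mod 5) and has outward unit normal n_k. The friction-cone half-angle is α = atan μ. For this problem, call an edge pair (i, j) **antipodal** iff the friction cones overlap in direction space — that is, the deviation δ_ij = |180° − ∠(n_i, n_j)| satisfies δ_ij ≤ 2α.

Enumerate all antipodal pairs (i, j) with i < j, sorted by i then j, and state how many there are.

α = atan 0.55 = 28.81°;  2α = 57.62°
n_0 = (-0.3849, -0.9230)
n_1 = (+0.2876, -0.9577)
n_2 = (+0.9904, +0.1379)
n_3 = (+0.0600, +0.9982)
n_4 = (-0.9181, +0.3964)
  (0,1): δ = 140.65°  ·
  (0,2): δ = 59.44°  ·
  (0,3): δ = 19.20°  ✓
  (0,4): δ = 89.29°  ·
  (1,2): δ = 98.79°  ·
  (1,3): δ = 20.16°  ✓
  (1,4): δ = 49.93°  ✓
  (2,3): δ = 101.37°  ·
  (2,4): δ = 31.28°  ✓
  (3,4): δ = 109.91°  ·
antipodal pairs: 4

count = 4; pairs: (0,3), (1,3), (1,4), (2,4)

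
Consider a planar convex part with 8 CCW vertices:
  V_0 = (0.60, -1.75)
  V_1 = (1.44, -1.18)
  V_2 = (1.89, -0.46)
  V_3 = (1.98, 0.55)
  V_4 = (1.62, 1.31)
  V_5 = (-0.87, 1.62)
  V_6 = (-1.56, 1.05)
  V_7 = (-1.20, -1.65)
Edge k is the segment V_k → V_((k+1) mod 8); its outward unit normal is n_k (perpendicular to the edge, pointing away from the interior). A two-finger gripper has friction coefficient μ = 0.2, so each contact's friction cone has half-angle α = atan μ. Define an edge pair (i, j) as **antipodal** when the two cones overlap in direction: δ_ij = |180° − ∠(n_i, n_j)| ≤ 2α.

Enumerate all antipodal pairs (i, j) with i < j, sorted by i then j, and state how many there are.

α = atan 0.2 = 11.31°;  2α = 22.62°
n_0 = (+0.5615, -0.8275)
n_1 = (+0.8480, -0.5300)
n_2 = (+0.9961, -0.0888)
n_3 = (+0.9037, +0.4281)
n_4 = (+0.1235, +0.9923)
n_5 = (-0.6369, +0.7710)
n_6 = (-0.9912, -0.1322)
n_7 = (-0.0555, -0.9985)
  (0,1): δ = 156.17°  ·
  (0,2): δ = 129.25°  ·
  (0,3): δ = 98.81°  ·
  (0,4): δ = 41.26°  ·
  (0,5): δ = 5.40°  ✓
  (0,6): δ = 63.43°  ·
  (0,7): δ = 142.66°  ·
  (1,2): δ = 153.09°  ·
  (1,3): δ = 122.65°  ·
  (1,4): δ = 65.09°  ·
  (1,5): δ = 18.43°  ✓
  (1,6): δ = 39.60°  ·
  (1,7): δ = 118.83°  ·
  (2,3): δ = 149.56°  ·
  (2,4): δ = 92.00°  ·
  (2,5): δ = 45.35°  ·
  (2,6): δ = 12.69°  ✓
  (2,7): δ = 91.91°  ·
  (3,4): δ = 122.44°  ·
  (3,5): δ = 75.79°  ·
  (3,6): δ = 17.75°  ✓
  (3,7): δ = 61.47°  ·
  (4,5): δ = 133.34°  ·
  (4,6): δ = 75.31°  ·
  (4,7): δ = 3.92°  ✓
  (5,6): δ = 121.97°  ·
  (5,7): δ = 42.74°  ·
  (6,7): δ = 100.77°  ·
antipodal pairs: 5

count = 5; pairs: (0,5), (1,5), (2,6), (3,6), (4,7)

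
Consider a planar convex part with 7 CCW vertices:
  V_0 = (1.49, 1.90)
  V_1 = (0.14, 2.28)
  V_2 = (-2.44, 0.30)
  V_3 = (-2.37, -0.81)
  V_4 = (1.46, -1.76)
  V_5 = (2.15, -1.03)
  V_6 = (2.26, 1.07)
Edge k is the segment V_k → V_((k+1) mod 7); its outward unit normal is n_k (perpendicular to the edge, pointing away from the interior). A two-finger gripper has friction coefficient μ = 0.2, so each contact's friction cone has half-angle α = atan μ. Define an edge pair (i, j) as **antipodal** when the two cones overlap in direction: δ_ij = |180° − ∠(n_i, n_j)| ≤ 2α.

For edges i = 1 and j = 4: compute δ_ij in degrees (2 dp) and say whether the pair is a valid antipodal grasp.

δ = 9.11°, valid

α = atan 0.2 = 11.31°;  2α = 22.62°
edge 1: e_1 = (-2.58, -1.98);  n_1 = (-0.6088, +0.7933)
edge 4: e_4 = (+0.69, +0.73);  n_4 = (+0.7267, -0.6869)
∠(n_1, n_4) = 170.89°
δ = |180° − 170.89°| = 9.11°
9.11° ≤ 2α = 22.62°  →  valid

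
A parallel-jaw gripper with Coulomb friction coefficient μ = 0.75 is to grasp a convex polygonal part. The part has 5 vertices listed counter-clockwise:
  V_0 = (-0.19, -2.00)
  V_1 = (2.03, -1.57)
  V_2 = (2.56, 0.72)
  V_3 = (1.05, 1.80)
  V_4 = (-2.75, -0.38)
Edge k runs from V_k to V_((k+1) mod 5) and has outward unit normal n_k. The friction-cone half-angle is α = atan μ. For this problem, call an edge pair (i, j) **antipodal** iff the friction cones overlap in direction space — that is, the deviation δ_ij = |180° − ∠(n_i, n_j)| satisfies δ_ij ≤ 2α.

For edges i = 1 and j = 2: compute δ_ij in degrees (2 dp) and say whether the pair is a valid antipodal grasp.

α = atan 0.75 = 36.87°;  2α = 73.74°
edge 1: e_1 = (+0.53, +2.29);  n_1 = (+0.9742, -0.2255)
edge 2: e_2 = (-1.51, +1.08);  n_2 = (+0.5817, +0.8134)
∠(n_1, n_2) = 67.46°
δ = |180° − 67.46°| = 112.54°
112.54° > 2α = 73.74°  →  invalid

δ = 112.54°, invalid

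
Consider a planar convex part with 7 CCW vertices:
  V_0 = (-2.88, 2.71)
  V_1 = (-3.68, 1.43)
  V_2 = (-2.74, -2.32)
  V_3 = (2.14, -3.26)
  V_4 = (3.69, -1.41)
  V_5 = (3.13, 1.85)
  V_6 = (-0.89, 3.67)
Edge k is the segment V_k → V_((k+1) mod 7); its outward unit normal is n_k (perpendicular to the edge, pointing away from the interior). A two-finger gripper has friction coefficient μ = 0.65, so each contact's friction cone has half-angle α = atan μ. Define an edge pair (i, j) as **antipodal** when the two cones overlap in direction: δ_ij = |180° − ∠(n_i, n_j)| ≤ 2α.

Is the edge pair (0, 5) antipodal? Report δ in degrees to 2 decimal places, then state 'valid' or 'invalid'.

δ = 97.65°, invalid

α = atan 0.65 = 33.02°;  2α = 66.05°
edge 0: e_0 = (-0.80, -1.28);  n_0 = (-0.8480, +0.5300)
edge 5: e_5 = (-4.02, +1.82);  n_5 = (+0.4124, +0.9110)
∠(n_0, n_5) = 82.35°
δ = |180° − 82.35°| = 97.65°
97.65° > 2α = 66.05°  →  invalid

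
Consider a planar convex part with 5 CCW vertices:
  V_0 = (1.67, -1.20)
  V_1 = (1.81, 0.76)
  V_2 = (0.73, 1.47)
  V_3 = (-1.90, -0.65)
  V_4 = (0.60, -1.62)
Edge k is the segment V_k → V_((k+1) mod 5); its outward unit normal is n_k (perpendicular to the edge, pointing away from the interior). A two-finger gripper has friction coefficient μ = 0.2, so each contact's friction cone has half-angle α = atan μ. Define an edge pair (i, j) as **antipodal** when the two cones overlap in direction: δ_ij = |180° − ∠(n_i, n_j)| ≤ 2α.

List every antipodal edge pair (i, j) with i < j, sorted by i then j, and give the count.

α = atan 0.2 = 11.31°;  2α = 22.62°
n_0 = (+0.9975, -0.0712)
n_1 = (+0.5493, +0.8356)
n_2 = (-0.6276, +0.7786)
n_3 = (-0.3617, -0.9323)
n_4 = (+0.3654, -0.9309)
  (0,1): δ = 119.24°  ·
  (0,2): δ = 47.04°  ·
  (0,3): δ = 72.88°  ·
  (0,4): δ = 115.52°  ·
  (1,2): δ = 107.81°  ·
  (1,3): δ = 12.11°  ✓
  (1,4): δ = 54.75°  ·
  (2,3): δ = 60.08°  ·
  (2,4): δ = 17.44°  ✓
  (3,4): δ = 137.36°  ·
antipodal pairs: 2

count = 2; pairs: (1,3), (2,4)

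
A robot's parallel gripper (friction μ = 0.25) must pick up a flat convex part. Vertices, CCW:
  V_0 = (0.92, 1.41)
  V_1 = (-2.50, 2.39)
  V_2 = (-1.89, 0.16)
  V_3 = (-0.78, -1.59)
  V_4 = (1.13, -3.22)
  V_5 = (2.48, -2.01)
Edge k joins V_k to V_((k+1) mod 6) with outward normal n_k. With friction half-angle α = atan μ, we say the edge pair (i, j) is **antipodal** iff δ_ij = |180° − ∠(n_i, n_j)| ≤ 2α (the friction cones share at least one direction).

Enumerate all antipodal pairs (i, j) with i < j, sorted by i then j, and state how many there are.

α = atan 0.25 = 14.04°;  2α = 28.07°
n_0 = (+0.2755, +0.9613)
n_1 = (-0.9646, -0.2638)
n_2 = (-0.8445, -0.5356)
n_3 = (-0.6491, -0.7607)
n_4 = (+0.6674, -0.7447)
n_5 = (+0.9098, +0.4150)
  (0,1): δ = 58.71°  ·
  (0,2): δ = 41.62°  ·
  (0,3): δ = 24.49°  ✓
  (0,4): δ = 57.86°  ·
  (0,5): δ = 130.51°  ·
  (1,2): δ = 162.91°  ·
  (1,3): δ = 145.78°  ·
  (1,4): δ = 63.43°  ·
  (1,5): δ = 9.22°  ✓
  (2,3): δ = 162.86°  ·
  (2,4): δ = 80.52°  ·
  (2,5): δ = 7.87°  ✓
  (3,4): δ = 97.65°  ·
  (3,5): δ = 25.00°  ✓
  (4,5): δ = 107.35°  ·
antipodal pairs: 4

count = 4; pairs: (0,3), (1,5), (2,5), (3,5)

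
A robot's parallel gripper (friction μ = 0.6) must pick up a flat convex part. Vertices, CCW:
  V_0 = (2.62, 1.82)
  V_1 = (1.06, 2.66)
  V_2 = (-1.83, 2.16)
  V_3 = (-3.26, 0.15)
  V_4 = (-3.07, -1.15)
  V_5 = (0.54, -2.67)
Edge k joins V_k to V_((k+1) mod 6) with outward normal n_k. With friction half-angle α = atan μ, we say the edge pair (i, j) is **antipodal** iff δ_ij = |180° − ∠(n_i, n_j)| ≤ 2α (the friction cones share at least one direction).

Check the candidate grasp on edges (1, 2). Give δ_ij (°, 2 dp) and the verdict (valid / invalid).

δ = 135.25°, invalid

α = atan 0.6 = 30.96°;  2α = 61.93°
edge 1: e_1 = (-2.89, -0.50);  n_1 = (-0.1705, +0.9854)
edge 2: e_2 = (-1.43, -2.01);  n_2 = (-0.8148, +0.5797)
∠(n_1, n_2) = 44.75°
δ = |180° − 44.75°| = 135.25°
135.25° > 2α = 61.93°  →  invalid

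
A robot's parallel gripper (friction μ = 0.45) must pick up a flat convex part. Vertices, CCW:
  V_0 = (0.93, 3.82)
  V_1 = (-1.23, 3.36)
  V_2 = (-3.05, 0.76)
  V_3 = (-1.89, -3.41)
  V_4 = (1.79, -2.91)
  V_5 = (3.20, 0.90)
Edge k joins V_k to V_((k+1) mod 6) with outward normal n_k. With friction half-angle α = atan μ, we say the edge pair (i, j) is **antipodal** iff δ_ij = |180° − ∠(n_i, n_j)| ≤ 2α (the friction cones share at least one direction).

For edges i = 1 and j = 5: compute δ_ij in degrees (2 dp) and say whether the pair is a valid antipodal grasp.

α = atan 0.45 = 24.23°;  2α = 48.46°
edge 1: e_1 = (-1.82, -2.60);  n_1 = (-0.8192, +0.5735)
edge 5: e_5 = (-2.27, +2.92);  n_5 = (+0.7895, +0.6138)
∠(n_1, n_5) = 107.15°
δ = |180° − 107.15°| = 72.85°
72.85° > 2α = 48.46°  →  invalid

δ = 72.85°, invalid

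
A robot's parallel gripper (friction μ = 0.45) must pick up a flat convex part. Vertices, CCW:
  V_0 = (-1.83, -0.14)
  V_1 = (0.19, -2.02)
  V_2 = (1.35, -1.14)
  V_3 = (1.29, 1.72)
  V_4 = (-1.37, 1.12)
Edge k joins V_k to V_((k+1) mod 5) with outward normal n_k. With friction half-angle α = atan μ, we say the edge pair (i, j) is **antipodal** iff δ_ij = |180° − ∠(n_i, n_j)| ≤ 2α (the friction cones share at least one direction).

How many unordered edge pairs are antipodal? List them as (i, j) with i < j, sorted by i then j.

count = 4; pairs: (0,2), (1,3), (1,4), (2,4)

α = atan 0.45 = 24.23°;  2α = 48.46°
n_0 = (-0.6813, -0.7320)
n_1 = (+0.6044, -0.7967)
n_2 = (+0.9998, +0.0210)
n_3 = (-0.2200, +0.9755)
n_4 = (-0.9394, +0.3429)
  (0,1): δ = 99.87°  ·
  (0,2): δ = 45.85°  ✓
  (0,3): δ = 55.66°  ·
  (0,4): δ = 112.89°  ·
  (1,2): δ = 125.98°  ·
  (1,3): δ = 24.47°  ✓
  (1,4): δ = 32.76°  ✓
  (2,3): δ = 78.49°  ·
  (2,4): δ = 21.26°  ✓
  (3,4): δ = 122.77°  ·
antipodal pairs: 4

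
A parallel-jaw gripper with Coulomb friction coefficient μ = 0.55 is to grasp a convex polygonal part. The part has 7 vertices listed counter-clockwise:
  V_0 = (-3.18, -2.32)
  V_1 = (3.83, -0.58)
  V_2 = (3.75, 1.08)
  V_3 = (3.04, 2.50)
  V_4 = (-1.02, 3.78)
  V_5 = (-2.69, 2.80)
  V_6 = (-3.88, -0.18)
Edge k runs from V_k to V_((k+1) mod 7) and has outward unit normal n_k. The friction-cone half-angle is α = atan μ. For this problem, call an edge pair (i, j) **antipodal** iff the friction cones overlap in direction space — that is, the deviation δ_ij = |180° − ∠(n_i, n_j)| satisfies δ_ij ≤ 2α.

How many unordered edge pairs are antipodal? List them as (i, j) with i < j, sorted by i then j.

count = 8; pairs: (0,3), (0,4), (0,5), (1,5), (1,6), (2,5), (2,6), (3,6)

α = atan 0.55 = 28.81°;  2α = 57.62°
n_0 = (+0.2409, -0.9705)
n_1 = (+0.9988, +0.0481)
n_2 = (+0.8944, +0.4472)
n_3 = (+0.3007, +0.9537)
n_4 = (-0.5061, +0.8625)
n_5 = (-0.9287, +0.3709)
n_6 = (-0.9504, -0.3109)
  (0,1): δ = 101.18°  ·
  (0,2): δ = 77.37°  ·
  (0,3): δ = 31.44°  ✓
  (0,4): δ = 16.47°  ✓
  (0,5): δ = 54.29°  ✓
  (0,6): δ = 94.17°  ·
  (1,2): δ = 156.19°  ·
  (1,3): δ = 110.26°  ·
  (1,4): δ = 62.35°  ·
  (1,5): δ = 24.53°  ✓
  (1,6): δ = 15.35°  ✓
  (2,3): δ = 134.06°  ·
  (2,4): δ = 86.16°  ·
  (2,5): δ = 48.33°  ✓
  (2,6): δ = 8.45°  ✓
  (3,4): δ = 132.10°  ·
  (3,5): δ = 94.27°  ·
  (3,6): δ = 54.39°  ✓
  (4,5): δ = 142.17°  ·
  (4,6): δ = 102.29°  ·
  (5,6): δ = 140.12°  ·
antipodal pairs: 8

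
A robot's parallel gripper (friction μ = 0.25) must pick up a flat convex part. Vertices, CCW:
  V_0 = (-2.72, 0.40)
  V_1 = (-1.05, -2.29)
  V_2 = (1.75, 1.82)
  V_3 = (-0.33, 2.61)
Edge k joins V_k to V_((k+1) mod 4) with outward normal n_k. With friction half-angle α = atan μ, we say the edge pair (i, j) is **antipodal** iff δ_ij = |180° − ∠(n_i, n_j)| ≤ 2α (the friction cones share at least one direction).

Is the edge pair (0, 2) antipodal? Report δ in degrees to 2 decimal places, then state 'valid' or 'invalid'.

α = atan 0.25 = 14.04°;  2α = 28.07°
edge 0: e_0 = (+1.67, -2.69);  n_0 = (-0.8496, -0.5274)
edge 2: e_2 = (-2.08, +0.79);  n_2 = (+0.3551, +0.9348)
∠(n_0, n_2) = 142.63°
δ = |180° − 142.63°| = 37.37°
37.37° > 2α = 28.07°  →  invalid

δ = 37.37°, invalid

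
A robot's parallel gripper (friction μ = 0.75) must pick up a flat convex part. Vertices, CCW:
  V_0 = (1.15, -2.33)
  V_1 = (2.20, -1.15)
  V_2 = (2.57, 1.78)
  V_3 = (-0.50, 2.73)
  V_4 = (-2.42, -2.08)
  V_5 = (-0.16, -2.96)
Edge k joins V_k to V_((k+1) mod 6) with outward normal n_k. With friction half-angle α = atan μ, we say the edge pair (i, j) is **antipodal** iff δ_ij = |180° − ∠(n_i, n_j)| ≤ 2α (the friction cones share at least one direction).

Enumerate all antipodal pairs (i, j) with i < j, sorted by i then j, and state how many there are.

count = 6; pairs: (0,2), (0,3), (1,3), (2,4), (2,5), (3,5)

α = atan 0.75 = 36.87°;  2α = 73.74°
n_0 = (+0.7471, -0.6648)
n_1 = (+0.9921, -0.1253)
n_2 = (+0.2956, +0.9553)
n_3 = (-0.9287, +0.3707)
n_4 = (-0.3628, -0.9318)
n_5 = (+0.4334, -0.9012)
  (0,1): δ = 145.53°  ·
  (0,2): δ = 65.53°  ✓
  (0,3): δ = 19.90°  ✓
  (0,4): δ = 110.39°  ·
  (0,5): δ = 157.35°  ·
  (1,2): δ = 100.00°  ·
  (1,3): δ = 14.56°  ✓
  (1,4): δ = 75.92°  ·
  (1,5): δ = 122.88°  ·
  (2,3): δ = 94.57°  ·
  (2,4): δ = 4.08°  ✓
  (2,5): δ = 42.88°  ✓
  (3,4): δ = 89.51°  ·
  (3,5): δ = 42.56°  ✓
  (4,5): δ = 133.04°  ·
antipodal pairs: 6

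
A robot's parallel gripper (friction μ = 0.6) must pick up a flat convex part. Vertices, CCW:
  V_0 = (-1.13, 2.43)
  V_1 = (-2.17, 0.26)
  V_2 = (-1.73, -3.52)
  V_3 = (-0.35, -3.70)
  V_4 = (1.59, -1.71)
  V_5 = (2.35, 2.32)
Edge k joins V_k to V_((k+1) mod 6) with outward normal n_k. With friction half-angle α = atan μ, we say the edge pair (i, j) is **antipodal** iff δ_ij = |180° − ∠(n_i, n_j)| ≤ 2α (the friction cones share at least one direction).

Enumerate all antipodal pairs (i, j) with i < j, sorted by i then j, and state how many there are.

count = 6; pairs: (0,3), (0,4), (1,3), (1,4), (2,5), (3,5)

α = atan 0.6 = 30.96°;  2α = 61.93°
n_0 = (-0.9018, +0.4322)
n_1 = (-0.9933, -0.1156)
n_2 = (-0.1293, -0.9916)
n_3 = (+0.7160, -0.6981)
n_4 = (+0.9827, -0.1853)
n_5 = (+0.0316, +0.9995)
  (0,1): δ = 147.75°  ·
  (0,2): δ = 71.82°  ·
  (0,3): δ = 18.66°  ✓
  (0,4): δ = 14.93°  ✓
  (0,5): δ = 113.80°  ·
  (1,2): δ = 104.07°  ·
  (1,3): δ = 50.91°  ✓
  (1,4): δ = 17.32°  ✓
  (1,5): δ = 81.55°  ·
  (2,3): δ = 126.84°  ·
  (2,4): δ = 93.25°  ·
  (2,5): δ = 5.62°  ✓
  (3,4): δ = 146.41°  ·
  (3,5): δ = 47.54°  ✓
  (4,5): δ = 81.13°  ·
antipodal pairs: 6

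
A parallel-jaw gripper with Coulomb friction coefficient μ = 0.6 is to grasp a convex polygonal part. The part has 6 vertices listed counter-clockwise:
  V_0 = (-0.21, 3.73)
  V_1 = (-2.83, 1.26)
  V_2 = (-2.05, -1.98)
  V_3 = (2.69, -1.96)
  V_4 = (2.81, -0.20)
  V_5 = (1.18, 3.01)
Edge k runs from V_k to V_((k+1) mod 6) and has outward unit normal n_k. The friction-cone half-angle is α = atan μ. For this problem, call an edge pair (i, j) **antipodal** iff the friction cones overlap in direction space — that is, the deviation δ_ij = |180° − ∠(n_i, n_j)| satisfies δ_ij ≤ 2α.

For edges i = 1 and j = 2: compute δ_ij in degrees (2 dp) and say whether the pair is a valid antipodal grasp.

δ = 103.29°, invalid

α = atan 0.6 = 30.96°;  2α = 61.93°
edge 1: e_1 = (+0.78, -3.24);  n_1 = (-0.9722, -0.2341)
edge 2: e_2 = (+4.74, +0.02);  n_2 = (+0.0042, -1.0000)
∠(n_1, n_2) = 76.71°
δ = |180° − 76.71°| = 103.29°
103.29° > 2α = 61.93°  →  invalid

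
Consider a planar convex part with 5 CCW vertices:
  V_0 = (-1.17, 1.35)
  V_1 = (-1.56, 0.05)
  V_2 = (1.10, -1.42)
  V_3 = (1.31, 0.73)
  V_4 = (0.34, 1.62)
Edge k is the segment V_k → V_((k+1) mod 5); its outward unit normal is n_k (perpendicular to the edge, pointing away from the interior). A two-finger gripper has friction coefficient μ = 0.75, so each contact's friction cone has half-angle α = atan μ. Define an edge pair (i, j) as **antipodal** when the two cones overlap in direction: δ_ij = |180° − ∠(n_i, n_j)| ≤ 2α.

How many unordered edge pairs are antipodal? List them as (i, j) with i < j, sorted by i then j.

count = 5; pairs: (0,2), (0,3), (1,2), (1,3), (1,4)

α = atan 0.75 = 36.87°;  2α = 73.74°
n_0 = (-0.9578, +0.2873)
n_1 = (-0.4837, -0.8752)
n_2 = (+0.9953, -0.0972)
n_3 = (+0.6761, +0.7368)
n_4 = (-0.1760, +0.9844)
  (0,1): δ = 102.23°  ·
  (0,2): δ = 11.12°  ✓
  (0,3): δ = 64.16°  ✓
  (0,4): δ = 116.84°  ·
  (1,2): δ = 66.65°  ✓
  (1,3): δ = 13.61°  ✓
  (1,4): δ = 39.06°  ✓
  (2,3): δ = 126.96°  ·
  (2,4): δ = 74.28°  ·
  (3,4): δ = 127.33°  ·
antipodal pairs: 5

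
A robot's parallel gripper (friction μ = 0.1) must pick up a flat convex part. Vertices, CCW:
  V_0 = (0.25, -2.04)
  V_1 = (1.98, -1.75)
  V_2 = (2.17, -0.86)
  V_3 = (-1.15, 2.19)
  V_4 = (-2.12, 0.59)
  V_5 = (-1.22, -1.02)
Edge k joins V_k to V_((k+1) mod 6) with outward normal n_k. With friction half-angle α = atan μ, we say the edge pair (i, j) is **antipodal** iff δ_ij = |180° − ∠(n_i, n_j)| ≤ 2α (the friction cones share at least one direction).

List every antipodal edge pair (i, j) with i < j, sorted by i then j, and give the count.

α = atan 0.1 = 5.71°;  2α = 11.42°
n_0 = (+0.1653, -0.9862)
n_1 = (+0.9780, -0.2088)
n_2 = (+0.6765, +0.7364)
n_3 = (-0.8551, +0.5184)
n_4 = (-0.8729, -0.4879)
n_5 = (-0.5701, -0.8216)
  (0,1): δ = 111.57°  ·
  (0,2): δ = 52.09°  ·
  (0,3): δ = 49.26°  ·
  (0,4): δ = 109.69°  ·
  (0,5): δ = 135.73°  ·
  (1,2): δ = 120.52°  ·
  (1,3): δ = 19.18°  ·
  (1,4): δ = 41.26°  ·
  (1,5): δ = 67.29°  ·
  (2,3): δ = 78.65°  ·
  (2,4): δ = 18.22°  ·
  (2,5): δ = 7.82°  ✓
  (3,4): δ = 119.57°  ·
  (3,5): δ = 93.53°  ·
  (4,5): δ = 153.96°  ·
antipodal pairs: 1

count = 1; pairs: (2,5)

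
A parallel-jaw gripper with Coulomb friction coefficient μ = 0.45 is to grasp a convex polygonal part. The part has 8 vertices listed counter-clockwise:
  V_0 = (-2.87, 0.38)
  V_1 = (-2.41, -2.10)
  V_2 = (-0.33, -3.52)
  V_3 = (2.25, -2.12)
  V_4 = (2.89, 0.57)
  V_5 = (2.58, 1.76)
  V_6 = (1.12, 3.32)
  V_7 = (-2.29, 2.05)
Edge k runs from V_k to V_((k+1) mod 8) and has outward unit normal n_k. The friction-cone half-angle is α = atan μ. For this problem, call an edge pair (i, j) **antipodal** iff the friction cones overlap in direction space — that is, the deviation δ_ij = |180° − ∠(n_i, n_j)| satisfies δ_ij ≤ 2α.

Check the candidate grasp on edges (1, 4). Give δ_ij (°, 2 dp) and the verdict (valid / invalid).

α = atan 0.45 = 24.23°;  2α = 48.46°
edge 1: e_1 = (+2.08, -1.42);  n_1 = (-0.5638, -0.8259)
edge 4: e_4 = (-0.31, +1.19);  n_4 = (+0.9677, +0.2521)
∠(n_1, n_4) = 138.92°
δ = |180° − 138.92°| = 41.08°
41.08° ≤ 2α = 48.46°  →  valid

δ = 41.08°, valid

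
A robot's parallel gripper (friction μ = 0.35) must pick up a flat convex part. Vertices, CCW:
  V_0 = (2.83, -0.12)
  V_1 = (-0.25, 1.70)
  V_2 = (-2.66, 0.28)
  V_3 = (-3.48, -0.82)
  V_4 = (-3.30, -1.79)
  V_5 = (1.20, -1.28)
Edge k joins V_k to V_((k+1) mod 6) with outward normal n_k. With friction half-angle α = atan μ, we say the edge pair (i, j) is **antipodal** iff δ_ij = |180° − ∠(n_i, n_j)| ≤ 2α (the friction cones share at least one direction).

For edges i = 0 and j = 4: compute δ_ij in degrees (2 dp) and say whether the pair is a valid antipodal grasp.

α = atan 0.35 = 19.29°;  2α = 38.58°
edge 0: e_0 = (-3.08, +1.82);  n_0 = (+0.5087, +0.8609)
edge 4: e_4 = (+4.50, +0.51);  n_4 = (+0.1126, -0.9936)
∠(n_0, n_4) = 142.95°
δ = |180° − 142.95°| = 37.05°
37.05° ≤ 2α = 38.58°  →  valid

δ = 37.05°, valid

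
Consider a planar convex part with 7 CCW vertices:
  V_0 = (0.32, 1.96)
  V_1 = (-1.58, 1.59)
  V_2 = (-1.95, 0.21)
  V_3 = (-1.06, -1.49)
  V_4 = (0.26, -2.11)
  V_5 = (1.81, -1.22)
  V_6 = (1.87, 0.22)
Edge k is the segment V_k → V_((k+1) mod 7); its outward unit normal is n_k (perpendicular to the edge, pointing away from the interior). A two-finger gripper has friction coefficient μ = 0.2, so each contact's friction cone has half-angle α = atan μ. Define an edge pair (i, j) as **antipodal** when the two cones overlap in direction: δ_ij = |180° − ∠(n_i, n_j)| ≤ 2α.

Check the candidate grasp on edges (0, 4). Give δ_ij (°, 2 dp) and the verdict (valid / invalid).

δ = 18.84°, valid

α = atan 0.2 = 11.31°;  2α = 22.62°
edge 0: e_0 = (-1.90, -0.37);  n_0 = (-0.1911, +0.9816)
edge 4: e_4 = (+1.55, +0.89);  n_4 = (+0.4979, -0.8672)
∠(n_0, n_4) = 161.16°
δ = |180° − 161.16°| = 18.84°
18.84° ≤ 2α = 22.62°  →  valid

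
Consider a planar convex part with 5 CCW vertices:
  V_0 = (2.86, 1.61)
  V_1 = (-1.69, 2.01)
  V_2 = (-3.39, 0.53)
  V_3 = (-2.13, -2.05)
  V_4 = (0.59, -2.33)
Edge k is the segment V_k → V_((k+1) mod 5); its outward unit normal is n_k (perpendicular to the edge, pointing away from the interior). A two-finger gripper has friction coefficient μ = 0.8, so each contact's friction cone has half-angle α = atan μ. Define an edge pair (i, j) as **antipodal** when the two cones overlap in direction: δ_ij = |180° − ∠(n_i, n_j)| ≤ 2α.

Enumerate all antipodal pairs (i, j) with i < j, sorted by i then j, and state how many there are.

α = atan 0.8 = 38.66°;  2α = 77.32°
n_0 = (+0.0876, +0.9962)
n_1 = (-0.6566, +0.7542)
n_2 = (-0.8986, -0.4388)
n_3 = (-0.1024, -0.9947)
n_4 = (+0.8665, -0.4992)
  (0,1): δ = 133.93°  ·
  (0,2): δ = 58.95°  ✓
  (0,3): δ = 0.85°  ✓
  (0,4): δ = 65.08°  ✓
  (1,2): δ = 105.01°  ·
  (1,3): δ = 46.92°  ✓
  (1,4): δ = 19.01°  ✓
  (2,3): δ = 121.91°  ·
  (2,4): δ = 55.98°  ✓
  (3,4): δ = 114.07°  ·
antipodal pairs: 6

count = 6; pairs: (0,2), (0,3), (0,4), (1,3), (1,4), (2,4)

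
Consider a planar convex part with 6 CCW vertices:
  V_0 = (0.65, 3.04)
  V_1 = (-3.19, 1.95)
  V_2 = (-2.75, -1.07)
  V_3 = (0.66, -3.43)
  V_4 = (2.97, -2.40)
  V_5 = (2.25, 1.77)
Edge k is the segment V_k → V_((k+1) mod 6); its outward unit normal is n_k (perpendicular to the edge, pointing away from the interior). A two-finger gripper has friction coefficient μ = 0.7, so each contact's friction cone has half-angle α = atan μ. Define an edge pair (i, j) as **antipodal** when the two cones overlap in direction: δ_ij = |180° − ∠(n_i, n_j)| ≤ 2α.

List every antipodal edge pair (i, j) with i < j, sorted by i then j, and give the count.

α = atan 0.7 = 34.99°;  2α = 69.98°
n_0 = (-0.2731, +0.9620)
n_1 = (-0.9896, -0.1442)
n_2 = (-0.5691, -0.8223)
n_3 = (+0.4072, -0.9133)
n_4 = (+0.9854, +0.1701)
n_5 = (+0.6217, +0.7833)
  (0,1): δ = 97.56°  ·
  (0,2): δ = 50.53°  ✓
  (0,3): δ = 8.18°  ✓
  (0,4): δ = 83.95°  ·
  (0,5): δ = 125.71°  ·
  (1,2): δ = 132.98°  ·
  (1,3): δ = 74.26°  ·
  (1,4): δ = 1.51°  ✓
  (1,5): δ = 43.27°  ✓
  (2,3): δ = 121.28°  ·
  (2,4): δ = 45.52°  ✓
  (2,5): δ = 3.75°  ✓
  (3,4): δ = 104.24°  ·
  (3,5): δ = 62.47°  ✓
  (4,5): δ = 138.24°  ·
antipodal pairs: 7

count = 7; pairs: (0,2), (0,3), (1,4), (1,5), (2,4), (2,5), (3,5)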